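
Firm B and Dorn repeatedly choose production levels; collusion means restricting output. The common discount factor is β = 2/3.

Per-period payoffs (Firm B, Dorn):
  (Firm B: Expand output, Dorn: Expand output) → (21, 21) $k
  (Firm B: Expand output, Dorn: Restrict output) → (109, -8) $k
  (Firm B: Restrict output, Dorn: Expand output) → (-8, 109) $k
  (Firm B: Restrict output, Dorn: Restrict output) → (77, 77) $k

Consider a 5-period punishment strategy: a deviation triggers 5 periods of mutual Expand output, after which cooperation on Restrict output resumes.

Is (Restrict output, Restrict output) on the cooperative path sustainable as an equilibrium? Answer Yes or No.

Comparing payoff streams over the 6 periods until play realigns: cooperate → 77(1+β+…+β^5); deviate → 109 + 21(β+…+β^5).
Cooperation is sustained iff (77−21)(β+…+β^5) ≥ 109−77.
β+…+β^5 = 2/3·(1−(2/3)^5)/(1−2/3) = 1.7366, and (109−77)/(77−21) = 0.5714.
1.7366 ≥ 0.5714, so cooperation is sustainable.

Yes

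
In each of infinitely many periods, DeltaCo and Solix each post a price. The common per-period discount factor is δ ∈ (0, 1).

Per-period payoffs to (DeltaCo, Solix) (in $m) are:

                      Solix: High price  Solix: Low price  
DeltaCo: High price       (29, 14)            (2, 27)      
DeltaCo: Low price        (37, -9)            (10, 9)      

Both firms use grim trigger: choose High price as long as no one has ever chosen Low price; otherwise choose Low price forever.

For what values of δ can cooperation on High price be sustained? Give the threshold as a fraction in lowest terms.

13/18

DeltaCo's threshold: (37−29)/(37−10) = 8/27.
Solix's threshold: (27−14)/(27−9) = 13/18.
8/27 < 13/18, so Solix binds and δ* = 13/18.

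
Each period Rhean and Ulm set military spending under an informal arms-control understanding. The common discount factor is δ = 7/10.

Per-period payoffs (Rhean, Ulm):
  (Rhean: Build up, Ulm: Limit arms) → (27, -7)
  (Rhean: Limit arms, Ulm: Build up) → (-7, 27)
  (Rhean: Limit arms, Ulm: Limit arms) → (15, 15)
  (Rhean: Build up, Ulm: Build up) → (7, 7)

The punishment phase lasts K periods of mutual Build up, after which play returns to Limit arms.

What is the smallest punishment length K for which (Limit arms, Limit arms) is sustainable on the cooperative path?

No profitable deviation requires (15−7)(δ+…+δ^K) ≥ 27−15, i.e. δ+…+δ^K ≥ 3/2 ≈ 1.5000.
With δ = 7/10, the partial sums are K=1: 0.7000, K=2: 1.1900, K=3: 1.5330.
K = 3 is the first length at which the sum reaches 1.5000.

3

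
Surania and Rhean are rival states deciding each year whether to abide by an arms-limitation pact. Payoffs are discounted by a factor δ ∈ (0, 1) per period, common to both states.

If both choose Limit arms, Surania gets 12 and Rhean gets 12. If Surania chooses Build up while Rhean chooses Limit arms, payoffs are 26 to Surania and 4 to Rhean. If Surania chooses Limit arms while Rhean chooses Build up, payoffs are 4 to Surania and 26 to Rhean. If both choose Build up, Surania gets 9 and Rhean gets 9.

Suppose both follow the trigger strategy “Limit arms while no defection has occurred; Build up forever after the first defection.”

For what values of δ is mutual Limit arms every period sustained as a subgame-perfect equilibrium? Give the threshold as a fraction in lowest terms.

14/17

One-period gain from deviating is 26 − 12 = 14. The loss is 12 − 9 = 3 in every subsequent period, with present value 3·δ/(1−δ).
Deviation is unprofitable when 3·δ/(1−δ) ≥ 14, i.e. δ/(1−δ) ≥ 14/3.
Equivalently δ ≥ 14/(14+3) = 14/17.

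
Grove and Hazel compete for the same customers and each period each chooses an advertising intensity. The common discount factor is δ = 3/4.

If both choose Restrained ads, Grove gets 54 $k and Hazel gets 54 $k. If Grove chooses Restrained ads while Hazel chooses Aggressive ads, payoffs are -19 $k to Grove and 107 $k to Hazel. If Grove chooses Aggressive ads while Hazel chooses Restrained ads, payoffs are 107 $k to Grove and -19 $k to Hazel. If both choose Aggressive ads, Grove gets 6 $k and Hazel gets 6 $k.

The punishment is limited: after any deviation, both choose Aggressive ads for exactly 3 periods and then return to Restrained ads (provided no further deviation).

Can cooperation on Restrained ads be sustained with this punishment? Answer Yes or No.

Yes

A one-shot deviation gives 107 now, then 6 for 3 periods, then back to 54.
Gain from deviating: (107−54) today; loss: (54−6) in each of the next 3 periods.
No-deviation condition: (54−6)(δ+…+δ^3) ≥ 107−54, i.e. δ+…+δ^3 ≥ 53/48.
At δ = 3/4: δ+…+δ^3 = 1.7344 ≥ 1.1042.
So cooperation is sustainable.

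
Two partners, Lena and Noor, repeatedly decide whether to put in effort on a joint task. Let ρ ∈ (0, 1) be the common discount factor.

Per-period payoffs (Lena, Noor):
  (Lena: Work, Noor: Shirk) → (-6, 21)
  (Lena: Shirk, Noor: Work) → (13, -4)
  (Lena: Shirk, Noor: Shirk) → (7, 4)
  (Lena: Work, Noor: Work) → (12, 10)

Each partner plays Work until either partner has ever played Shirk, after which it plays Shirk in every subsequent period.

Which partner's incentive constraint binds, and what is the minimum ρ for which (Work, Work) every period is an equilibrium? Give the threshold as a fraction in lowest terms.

Lena's threshold: (13−12)/(13−7) = 1/6.
Noor's threshold: (21−10)/(21−4) = 11/17.
1/6 < 11/17, so Noor binds and ρ* = 11/17.

Noor; ρ ≥ 11/17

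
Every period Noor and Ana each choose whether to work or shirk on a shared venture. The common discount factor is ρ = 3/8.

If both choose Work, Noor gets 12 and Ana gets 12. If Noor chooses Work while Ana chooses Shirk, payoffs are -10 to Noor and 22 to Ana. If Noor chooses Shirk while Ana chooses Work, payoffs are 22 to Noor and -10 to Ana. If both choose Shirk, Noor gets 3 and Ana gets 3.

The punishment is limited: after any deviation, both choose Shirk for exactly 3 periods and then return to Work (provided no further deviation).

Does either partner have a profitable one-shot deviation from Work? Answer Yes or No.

Yes

A one-shot deviation gives 22 now, then 3 for 3 periods, then back to 12.
Gain from deviating: (22−12) today; loss: (12−3) in each of the next 3 periods.
No-deviation condition: (12−3)(ρ+…+ρ^3) ≥ 22−12, i.e. ρ+…+ρ^3 ≥ 10/9.
At ρ = 3/8: ρ+…+ρ^3 = 0.5684 < 1.1111.
So cooperation is not sustainable.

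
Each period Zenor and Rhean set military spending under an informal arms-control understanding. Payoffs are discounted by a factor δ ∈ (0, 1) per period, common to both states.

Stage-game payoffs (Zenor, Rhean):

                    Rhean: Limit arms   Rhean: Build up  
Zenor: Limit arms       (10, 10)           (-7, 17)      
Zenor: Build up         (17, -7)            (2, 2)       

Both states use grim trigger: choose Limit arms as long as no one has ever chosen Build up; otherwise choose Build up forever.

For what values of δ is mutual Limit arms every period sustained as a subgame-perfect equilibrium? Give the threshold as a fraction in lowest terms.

Under grim trigger the critical discount factor is (T−C)/(T−P) with T = 17, C = 10, P = 2.
δ* = (17−10)/(17−2) = 7/15.

7/15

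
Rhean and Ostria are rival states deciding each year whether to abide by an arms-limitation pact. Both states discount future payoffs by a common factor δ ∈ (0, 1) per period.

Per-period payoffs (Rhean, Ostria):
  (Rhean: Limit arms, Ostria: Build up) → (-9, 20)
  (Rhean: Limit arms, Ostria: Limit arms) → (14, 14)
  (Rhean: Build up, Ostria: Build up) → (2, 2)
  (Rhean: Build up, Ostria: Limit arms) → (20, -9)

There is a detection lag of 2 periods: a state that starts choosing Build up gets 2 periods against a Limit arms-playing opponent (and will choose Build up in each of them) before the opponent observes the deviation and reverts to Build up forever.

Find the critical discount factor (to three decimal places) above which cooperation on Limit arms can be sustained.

Deviating for the 2 undetected periods gains 20−14 = 6 per period over cooperation, then loses 14−2 = 12 per period forever once punishment starts.
Gain: 6(1 + δ + … + δ^1); loss: 12·δ^2/(1−δ).
No profitable deviation ⇔ 6(1−δ^2) ≤ 12·δ^2, i.e. δ^2 ≥ 6/(6+12) = 1/3.
Hence δ ≥ (1/3)^(1/2) ≈ 0.577.

0.577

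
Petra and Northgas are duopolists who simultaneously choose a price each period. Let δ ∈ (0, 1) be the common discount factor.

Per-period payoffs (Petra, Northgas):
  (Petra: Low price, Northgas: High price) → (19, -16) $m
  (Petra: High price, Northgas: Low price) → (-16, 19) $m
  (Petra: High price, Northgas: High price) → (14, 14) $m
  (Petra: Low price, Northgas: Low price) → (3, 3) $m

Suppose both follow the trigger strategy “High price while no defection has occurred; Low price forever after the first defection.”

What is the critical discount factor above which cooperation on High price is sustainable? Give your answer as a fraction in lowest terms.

Cooperation forever yields 14 each period: 14/(1−δ).
Deviating yields 19 once, then 3 forever: 19 + 3δ/(1−δ).
No profitable deviation requires 14/(1−δ) ≥ 19 + 3δ/(1−δ).
Multiplying by (1−δ): 14 ≥ 19(1−δ) + 3δ = 19 − 16δ.
So 16δ ≥ 5, i.e. δ ≥ 5/16.

5/16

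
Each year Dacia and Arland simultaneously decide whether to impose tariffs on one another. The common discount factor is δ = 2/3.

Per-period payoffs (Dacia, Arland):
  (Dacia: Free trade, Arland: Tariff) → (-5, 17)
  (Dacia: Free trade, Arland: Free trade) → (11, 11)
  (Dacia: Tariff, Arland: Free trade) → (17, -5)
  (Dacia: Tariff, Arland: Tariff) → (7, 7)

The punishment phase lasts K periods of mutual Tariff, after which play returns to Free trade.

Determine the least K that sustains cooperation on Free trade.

4

No profitable deviation requires (11−7)(δ+…+δ^K) ≥ 17−11, i.e. δ+…+δ^K ≥ 3/2 ≈ 1.5000.
With δ = 2/3, the partial sums are K=1: 0.6667, K=2: 1.1111, K=3: 1.4074, K=4: 1.6049.
K = 4 is the first length at which the sum reaches 1.5000.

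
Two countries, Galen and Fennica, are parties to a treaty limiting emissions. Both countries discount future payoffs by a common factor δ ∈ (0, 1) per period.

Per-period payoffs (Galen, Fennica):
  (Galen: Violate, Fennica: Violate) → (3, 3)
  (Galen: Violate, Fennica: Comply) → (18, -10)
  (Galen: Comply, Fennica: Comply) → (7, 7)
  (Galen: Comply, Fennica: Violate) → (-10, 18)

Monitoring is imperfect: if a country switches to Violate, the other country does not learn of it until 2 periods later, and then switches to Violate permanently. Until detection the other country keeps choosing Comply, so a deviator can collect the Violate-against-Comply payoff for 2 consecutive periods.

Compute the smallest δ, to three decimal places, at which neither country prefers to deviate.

A deviator earns 18 for 2 periods, then 3 forever; cooperating earns 7 forever. Multiplying the IC by (1−δ):
7 ≥ 18(1−δ^2) + 3δ^2, so 15·δ^2 ≥ 11 and δ^2 ≥ 11/15.
δ ≥ (11/15)^(1/2) ≈ 0.856.

0.856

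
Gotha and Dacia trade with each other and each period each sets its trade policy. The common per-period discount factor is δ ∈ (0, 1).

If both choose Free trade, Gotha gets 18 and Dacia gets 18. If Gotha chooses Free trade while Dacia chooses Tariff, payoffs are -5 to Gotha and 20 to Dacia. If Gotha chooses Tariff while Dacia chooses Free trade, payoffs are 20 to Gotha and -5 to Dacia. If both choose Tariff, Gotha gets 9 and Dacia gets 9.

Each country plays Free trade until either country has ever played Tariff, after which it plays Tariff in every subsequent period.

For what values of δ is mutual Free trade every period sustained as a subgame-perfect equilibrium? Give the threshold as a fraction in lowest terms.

Under grim trigger the critical discount factor is (T−C)/(T−P) with T = 20, C = 18, P = 9.
δ* = (20−18)/(20−9) = 2/11.

2/11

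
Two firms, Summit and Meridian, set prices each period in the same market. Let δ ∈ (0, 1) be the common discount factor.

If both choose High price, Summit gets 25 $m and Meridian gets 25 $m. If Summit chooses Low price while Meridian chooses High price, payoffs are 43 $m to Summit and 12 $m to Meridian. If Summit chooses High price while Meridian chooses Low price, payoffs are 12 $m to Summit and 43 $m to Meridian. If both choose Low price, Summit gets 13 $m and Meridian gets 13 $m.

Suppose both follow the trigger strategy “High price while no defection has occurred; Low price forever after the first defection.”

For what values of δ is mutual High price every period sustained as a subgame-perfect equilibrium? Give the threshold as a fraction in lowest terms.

25/(1−δ) ≥ 43 + 13δ/(1−δ)
25 ≥ 43 − 30δ
δ ≥ 18/30 = 3/5.

3/5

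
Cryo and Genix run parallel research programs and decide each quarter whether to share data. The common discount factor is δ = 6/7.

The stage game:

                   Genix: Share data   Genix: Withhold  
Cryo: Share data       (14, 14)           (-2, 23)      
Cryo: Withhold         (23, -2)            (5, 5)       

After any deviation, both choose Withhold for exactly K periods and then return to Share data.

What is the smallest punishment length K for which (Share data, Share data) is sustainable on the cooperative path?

IC: δ(1−δ^K)/(1−δ) ≥ (23−14)/(14−5) = 1.
With δ = 6/7: need 1 − δ^K ≥ 1·(1−6/7)/(6/7), i.e. δ^K ≤ 0.8333.
Since (6/7)^1 = 0.8571 and (6/7)^2 = 0.7347, the smallest such K is 2.

2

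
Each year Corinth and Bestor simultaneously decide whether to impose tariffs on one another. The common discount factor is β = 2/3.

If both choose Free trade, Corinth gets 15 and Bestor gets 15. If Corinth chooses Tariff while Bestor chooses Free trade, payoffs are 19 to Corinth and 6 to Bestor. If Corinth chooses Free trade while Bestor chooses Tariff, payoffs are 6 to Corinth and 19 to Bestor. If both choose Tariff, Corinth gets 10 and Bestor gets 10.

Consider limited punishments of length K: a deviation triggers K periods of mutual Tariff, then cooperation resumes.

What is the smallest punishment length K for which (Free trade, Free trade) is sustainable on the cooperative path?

Need Σ_{k=1}^{K} β^k ≥ (19−15)/(15−10) = 0.8000 at β = 2/3.
At K = 1 the sum is 0.6667 < 0.8000; at K = 2 it is 1.1111 ≥ 0.8000.
So the minimum punishment length is K = 2.

2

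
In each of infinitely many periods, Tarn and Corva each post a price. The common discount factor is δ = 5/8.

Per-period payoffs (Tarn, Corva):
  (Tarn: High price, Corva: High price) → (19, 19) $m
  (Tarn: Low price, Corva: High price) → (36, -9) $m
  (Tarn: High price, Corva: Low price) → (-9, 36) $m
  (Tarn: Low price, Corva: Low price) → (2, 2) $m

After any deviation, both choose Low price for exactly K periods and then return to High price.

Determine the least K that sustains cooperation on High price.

2

No profitable deviation requires (19−2)(δ+…+δ^K) ≥ 36−19, i.e. δ+…+δ^K ≥ 1 ≈ 1.0000.
With δ = 5/8, the partial sums are K=1: 0.6250, K=2: 1.0156.
K = 2 is the first length at which the sum reaches 1.0000.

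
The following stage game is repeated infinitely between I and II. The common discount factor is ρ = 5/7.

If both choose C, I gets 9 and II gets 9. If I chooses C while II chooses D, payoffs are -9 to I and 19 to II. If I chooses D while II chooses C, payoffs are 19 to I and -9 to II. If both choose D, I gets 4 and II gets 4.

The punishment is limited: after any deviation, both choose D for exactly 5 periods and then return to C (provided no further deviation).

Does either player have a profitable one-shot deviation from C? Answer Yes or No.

IC: ρ+…+ρ^5 ≥ (19−9)/(9−4) = 2.
At ρ = 5/7: partial sum = 2.0352 ≥ 2.0000. Cooperation sustainable.

No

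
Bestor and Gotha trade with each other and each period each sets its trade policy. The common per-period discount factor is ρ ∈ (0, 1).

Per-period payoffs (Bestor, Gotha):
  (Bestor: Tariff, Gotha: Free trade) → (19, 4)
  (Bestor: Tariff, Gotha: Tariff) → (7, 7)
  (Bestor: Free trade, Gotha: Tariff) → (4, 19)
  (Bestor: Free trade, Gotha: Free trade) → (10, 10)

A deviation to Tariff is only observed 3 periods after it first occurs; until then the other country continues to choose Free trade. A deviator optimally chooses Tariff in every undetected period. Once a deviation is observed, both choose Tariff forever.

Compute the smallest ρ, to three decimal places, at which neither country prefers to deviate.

0.909

A deviator earns 19 for 3 periods, then 7 forever; cooperating earns 10 forever. Multiplying the IC by (1−ρ):
10 ≥ 19(1−ρ^3) + 7ρ^3, so 12·ρ^3 ≥ 9 and ρ^3 ≥ 3/4.
ρ ≥ (3/4)^(1/3) ≈ 0.909.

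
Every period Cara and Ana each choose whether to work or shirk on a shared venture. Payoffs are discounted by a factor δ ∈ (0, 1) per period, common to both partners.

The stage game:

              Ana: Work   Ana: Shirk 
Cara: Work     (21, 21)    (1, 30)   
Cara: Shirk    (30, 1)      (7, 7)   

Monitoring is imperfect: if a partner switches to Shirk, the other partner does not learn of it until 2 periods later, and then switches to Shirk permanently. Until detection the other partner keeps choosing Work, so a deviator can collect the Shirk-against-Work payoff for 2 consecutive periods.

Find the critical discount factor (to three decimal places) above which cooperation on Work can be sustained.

0.626

A deviator earns 30 for 2 periods, then 7 forever; cooperating earns 21 forever. Multiplying the IC by (1−δ):
21 ≥ 30(1−δ^2) + 7δ^2, so 23·δ^2 ≥ 9 and δ^2 ≥ 9/23.
δ ≥ (9/23)^(1/2) ≈ 0.626.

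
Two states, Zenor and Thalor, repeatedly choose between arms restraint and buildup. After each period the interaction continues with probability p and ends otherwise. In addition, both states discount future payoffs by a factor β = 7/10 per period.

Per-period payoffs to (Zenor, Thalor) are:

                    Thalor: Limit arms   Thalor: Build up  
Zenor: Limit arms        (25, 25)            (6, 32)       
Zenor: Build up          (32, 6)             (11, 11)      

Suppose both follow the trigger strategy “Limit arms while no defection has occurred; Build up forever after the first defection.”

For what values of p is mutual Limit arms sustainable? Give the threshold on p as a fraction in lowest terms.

With continuation probability p and discount β, the effective per-period discount factor is βp.
Grim-trigger IC: βp ≥ (32−25)/(32−11) = 1/3.
So p ≥ (1/3)/(7/10) = 10/21.

10/21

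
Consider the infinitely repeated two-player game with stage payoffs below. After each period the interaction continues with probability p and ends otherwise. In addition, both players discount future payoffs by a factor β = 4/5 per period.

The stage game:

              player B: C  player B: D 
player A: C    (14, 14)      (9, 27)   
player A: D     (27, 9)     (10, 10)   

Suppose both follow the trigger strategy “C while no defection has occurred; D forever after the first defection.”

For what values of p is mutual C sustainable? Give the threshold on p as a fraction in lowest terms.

Expected continuation weight on next period's payoff is β·p = 4/5·p, which plays the role of the discount factor.
Cooperation requires 4/5·p ≥ (27−14)/(27−10) = 13/17, hence p ≥ 65/68.

65/68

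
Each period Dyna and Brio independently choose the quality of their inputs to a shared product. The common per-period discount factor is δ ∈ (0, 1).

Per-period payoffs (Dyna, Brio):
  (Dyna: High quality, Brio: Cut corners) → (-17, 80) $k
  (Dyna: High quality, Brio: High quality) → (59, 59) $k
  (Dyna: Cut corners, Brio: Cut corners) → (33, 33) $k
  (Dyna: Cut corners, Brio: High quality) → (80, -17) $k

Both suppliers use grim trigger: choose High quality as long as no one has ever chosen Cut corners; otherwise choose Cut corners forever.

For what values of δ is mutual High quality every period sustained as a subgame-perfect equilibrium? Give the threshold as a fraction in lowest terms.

Under grim trigger the critical discount factor is (T−C)/(T−P) with T = 80, C = 59, P = 33.
δ* = (80−59)/(80−33) = 21/47.

21/47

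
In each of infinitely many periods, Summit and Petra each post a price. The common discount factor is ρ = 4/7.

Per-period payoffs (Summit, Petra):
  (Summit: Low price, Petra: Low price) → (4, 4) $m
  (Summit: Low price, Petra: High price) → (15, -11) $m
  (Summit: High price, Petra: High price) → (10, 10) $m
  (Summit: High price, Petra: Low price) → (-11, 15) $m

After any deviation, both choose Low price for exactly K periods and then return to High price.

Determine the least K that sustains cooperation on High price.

No profitable deviation requires (10−4)(ρ+…+ρ^K) ≥ 15−10, i.e. ρ+…+ρ^K ≥ 5/6 ≈ 0.8333.
With ρ = 4/7, the partial sums are K=1: 0.5714, K=2: 0.8980.
K = 2 is the first length at which the sum reaches 0.8333.

2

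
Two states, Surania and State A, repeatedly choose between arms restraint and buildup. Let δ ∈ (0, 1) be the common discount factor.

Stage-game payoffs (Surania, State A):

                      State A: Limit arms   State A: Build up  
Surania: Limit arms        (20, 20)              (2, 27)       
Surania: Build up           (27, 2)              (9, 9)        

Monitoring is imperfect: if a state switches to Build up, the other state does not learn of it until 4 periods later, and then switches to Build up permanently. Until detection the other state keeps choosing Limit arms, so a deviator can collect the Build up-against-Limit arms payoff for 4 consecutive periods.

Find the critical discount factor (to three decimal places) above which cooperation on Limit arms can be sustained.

The best deviation is to choose Build up for all 4 undetected periods, earning 27 each, then 9 forever once detected.
Deviation value: 27(1−δ^4)/(1−δ) + 9δ^4/(1−δ); cooperation value: 20/(1−δ).
IC: 20 ≥ 27(1−δ^4) + 9δ^4 = 27 − 18δ^4.
So δ^4 ≥ 7/18, giving δ ≥ (7/18)^(1/4) ≈ 0.790.

0.790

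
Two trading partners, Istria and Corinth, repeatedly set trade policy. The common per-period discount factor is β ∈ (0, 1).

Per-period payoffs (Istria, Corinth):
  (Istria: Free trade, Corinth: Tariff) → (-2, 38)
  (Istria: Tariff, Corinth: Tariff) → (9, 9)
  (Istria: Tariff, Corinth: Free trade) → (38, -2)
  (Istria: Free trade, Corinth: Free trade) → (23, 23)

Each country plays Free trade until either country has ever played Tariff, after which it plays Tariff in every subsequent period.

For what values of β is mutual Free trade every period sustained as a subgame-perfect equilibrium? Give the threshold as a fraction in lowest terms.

One-period gain from deviating is 38 − 23 = 15. The loss is 23 − 9 = 14 in every subsequent period, with present value 14·β/(1−β).
Deviation is unprofitable when 14·β/(1−β) ≥ 15, i.e. β/(1−β) ≥ 15/14.
Equivalently β ≥ 15/(15+14) = 15/29.

15/29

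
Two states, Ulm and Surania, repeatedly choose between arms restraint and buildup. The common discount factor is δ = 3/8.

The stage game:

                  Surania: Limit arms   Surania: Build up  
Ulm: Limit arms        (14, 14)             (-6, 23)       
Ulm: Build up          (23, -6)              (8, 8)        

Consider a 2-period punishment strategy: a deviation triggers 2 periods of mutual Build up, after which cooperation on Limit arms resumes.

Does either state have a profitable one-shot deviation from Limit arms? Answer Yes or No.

Yes

A one-shot deviation gives 23 now, then 8 for 2 periods, then back to 14.
Gain from deviating: (23−14) today; loss: (14−8) in each of the next 2 periods.
No-deviation condition: (14−8)(δ+…+δ^2) ≥ 23−14, i.e. δ+…+δ^2 ≥ 3/2.
At δ = 3/8: δ+…+δ^2 = 0.5156 < 1.5000.
So cooperation is not sustainable.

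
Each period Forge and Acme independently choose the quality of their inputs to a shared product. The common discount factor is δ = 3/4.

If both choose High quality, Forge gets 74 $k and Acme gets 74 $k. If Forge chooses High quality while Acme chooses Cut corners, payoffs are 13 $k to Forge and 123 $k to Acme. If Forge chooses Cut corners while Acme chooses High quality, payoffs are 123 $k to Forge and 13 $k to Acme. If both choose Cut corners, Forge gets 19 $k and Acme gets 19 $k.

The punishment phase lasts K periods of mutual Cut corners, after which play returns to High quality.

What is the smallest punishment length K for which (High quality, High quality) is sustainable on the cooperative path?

2

Need Σ_{k=1}^{K} δ^k ≥ (123−74)/(74−19) = 0.8909 at δ = 3/4.
At K = 1 the sum is 0.7500 < 0.8909; at K = 2 it is 1.3125 ≥ 0.8909.
So the minimum punishment length is K = 2.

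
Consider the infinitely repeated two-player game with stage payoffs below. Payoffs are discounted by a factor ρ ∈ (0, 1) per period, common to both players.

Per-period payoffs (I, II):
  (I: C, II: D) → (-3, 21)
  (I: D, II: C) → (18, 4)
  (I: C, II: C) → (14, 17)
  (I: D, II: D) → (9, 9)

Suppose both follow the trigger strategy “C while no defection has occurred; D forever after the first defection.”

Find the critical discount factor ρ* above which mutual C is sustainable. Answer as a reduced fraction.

4/9

For I: deviation gain 18−14 = 4, per-period punishment loss 14−9 = 5. IC gives ρ ≥ 4/9.
For II: gain 4, loss 8 per period, so ρ ≥ 4/12 = 1/3.
The tighter constraint is I's, so cooperation needs ρ ≥ 4/9.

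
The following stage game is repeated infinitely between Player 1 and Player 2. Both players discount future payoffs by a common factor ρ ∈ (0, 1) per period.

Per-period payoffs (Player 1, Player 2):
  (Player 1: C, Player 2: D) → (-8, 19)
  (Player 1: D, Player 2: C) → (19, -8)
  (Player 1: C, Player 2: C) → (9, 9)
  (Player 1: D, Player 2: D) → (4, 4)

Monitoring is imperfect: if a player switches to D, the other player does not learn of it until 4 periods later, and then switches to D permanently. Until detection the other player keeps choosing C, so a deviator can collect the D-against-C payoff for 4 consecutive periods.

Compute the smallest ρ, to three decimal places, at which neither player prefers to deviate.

The best deviation is to choose D for all 4 undetected periods, earning 19 each, then 4 forever once detected.
Deviation value: 19(1−ρ^4)/(1−ρ) + 4ρ^4/(1−ρ); cooperation value: 9/(1−ρ).
IC: 9 ≥ 19(1−ρ^4) + 4ρ^4 = 19 − 15ρ^4.
So ρ^4 ≥ 10/15 = 2/3, giving ρ ≥ (2/3)^(1/4) ≈ 0.904.

0.904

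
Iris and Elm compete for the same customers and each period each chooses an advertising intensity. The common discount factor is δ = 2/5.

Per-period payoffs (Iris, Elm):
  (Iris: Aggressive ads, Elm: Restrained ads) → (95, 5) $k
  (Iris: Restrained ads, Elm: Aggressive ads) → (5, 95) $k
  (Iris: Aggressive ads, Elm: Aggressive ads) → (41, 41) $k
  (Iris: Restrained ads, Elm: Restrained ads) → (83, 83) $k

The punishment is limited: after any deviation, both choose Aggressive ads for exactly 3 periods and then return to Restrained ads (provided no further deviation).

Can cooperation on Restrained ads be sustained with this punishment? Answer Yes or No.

A one-shot deviation gives 95 now, then 41 for 3 periods, then back to 83.
Gain from deviating: (95−83) today; loss: (83−41) in each of the next 3 periods.
No-deviation condition: (83−41)(δ+…+δ^3) ≥ 95−83, i.e. δ+…+δ^3 ≥ 2/7.
At δ = 2/5: δ+…+δ^3 = 0.6240 ≥ 0.2857.
So cooperation is sustainable.

Yes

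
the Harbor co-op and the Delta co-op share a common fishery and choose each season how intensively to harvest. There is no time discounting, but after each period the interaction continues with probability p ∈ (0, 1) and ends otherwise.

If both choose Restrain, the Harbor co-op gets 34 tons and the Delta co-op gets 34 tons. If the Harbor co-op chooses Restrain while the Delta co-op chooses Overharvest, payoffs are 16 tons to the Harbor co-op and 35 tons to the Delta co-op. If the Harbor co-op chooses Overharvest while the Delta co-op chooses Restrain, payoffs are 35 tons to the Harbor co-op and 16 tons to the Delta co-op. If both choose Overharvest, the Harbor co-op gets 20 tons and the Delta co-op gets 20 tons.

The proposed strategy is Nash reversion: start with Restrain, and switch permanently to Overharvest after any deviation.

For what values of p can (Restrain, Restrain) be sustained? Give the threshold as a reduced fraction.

Expected cooperation value is 34 + p·34 + p²·34 + … = 34/(1−p); deviation gives 35 + p·20/(1−p).
34 ≥ 35(1−p) + 20p ⇒ 15p ≥ 1 ⇒ p ≥ 1/15.

1/15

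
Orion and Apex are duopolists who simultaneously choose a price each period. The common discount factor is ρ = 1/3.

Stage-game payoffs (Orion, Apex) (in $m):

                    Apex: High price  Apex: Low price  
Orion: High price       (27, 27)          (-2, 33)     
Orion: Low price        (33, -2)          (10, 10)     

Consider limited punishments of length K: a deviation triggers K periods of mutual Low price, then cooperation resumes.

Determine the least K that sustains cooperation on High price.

No profitable deviation requires (27−10)(ρ+…+ρ^K) ≥ 33−27, i.e. ρ+…+ρ^K ≥ 6/17 ≈ 0.3529.
With ρ = 1/3, the partial sums are K=1: 0.3333, K=2: 0.4444.
K = 2 is the first length at which the sum reaches 0.3529.

2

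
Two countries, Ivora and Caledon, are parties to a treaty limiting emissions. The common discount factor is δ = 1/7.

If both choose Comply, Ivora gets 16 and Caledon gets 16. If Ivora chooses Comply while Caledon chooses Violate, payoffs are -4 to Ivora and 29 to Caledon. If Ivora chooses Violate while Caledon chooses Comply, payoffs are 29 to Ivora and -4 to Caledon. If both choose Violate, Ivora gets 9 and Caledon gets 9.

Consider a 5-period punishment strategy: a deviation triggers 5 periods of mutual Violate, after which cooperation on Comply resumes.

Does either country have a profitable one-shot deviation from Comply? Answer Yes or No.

A one-shot deviation gives 29 now, then 9 for 5 periods, then back to 16.
Gain from deviating: (29−16) today; loss: (16−9) in each of the next 5 periods.
No-deviation condition: (16−9)(δ+…+δ^5) ≥ 29−16, i.e. δ+…+δ^5 ≥ 13/7.
At δ = 1/7: δ+…+δ^5 = 0.1667 < 1.8571.
So cooperation is not sustainable.

Yes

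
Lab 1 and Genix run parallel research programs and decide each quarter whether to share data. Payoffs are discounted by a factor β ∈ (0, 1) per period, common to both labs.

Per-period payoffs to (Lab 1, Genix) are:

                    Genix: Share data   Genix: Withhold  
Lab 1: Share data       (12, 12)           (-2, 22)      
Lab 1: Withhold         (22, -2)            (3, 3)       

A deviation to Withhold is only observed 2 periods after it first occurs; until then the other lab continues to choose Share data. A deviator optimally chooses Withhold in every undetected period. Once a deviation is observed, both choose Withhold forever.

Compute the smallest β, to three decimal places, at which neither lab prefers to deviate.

Deviating for the 2 undetected periods gains 22−12 = 10 per period over cooperation, then loses 12−3 = 9 per period forever once punishment starts.
Gain: 10(1 + β + … + β^1); loss: 9·β^2/(1−β).
No profitable deviation ⇔ 10(1−β^2) ≤ 9·β^2, i.e. β^2 ≥ 10/(10+9) = 10/19.
Hence β ≥ (10/19)^(1/2) ≈ 0.725.

0.725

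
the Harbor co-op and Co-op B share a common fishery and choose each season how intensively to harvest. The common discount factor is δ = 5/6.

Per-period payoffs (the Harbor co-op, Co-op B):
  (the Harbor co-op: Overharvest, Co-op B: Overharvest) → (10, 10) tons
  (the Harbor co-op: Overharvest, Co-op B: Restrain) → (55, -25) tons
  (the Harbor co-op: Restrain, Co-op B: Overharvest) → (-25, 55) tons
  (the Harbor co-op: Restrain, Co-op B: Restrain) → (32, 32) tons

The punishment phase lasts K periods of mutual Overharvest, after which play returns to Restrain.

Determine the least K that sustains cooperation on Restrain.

2

Need Σ_{k=1}^{K} δ^k ≥ (55−32)/(32−10) = 1.0455 at δ = 5/6.
At K = 1 the sum is 0.8333 < 1.0455; at K = 2 it is 1.5278 ≥ 1.0455.
So the minimum punishment length is K = 2.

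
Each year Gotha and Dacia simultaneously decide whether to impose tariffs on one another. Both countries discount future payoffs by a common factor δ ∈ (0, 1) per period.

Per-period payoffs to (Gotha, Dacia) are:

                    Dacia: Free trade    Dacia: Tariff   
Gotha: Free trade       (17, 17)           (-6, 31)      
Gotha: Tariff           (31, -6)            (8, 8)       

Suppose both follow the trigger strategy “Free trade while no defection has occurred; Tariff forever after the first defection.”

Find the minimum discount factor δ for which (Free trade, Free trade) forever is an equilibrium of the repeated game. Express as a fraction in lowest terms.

Under grim trigger the critical discount factor is (T−C)/(T−P) with T = 31, C = 17, P = 8.
δ* = (31−17)/(31−8) = 14/23.

14/23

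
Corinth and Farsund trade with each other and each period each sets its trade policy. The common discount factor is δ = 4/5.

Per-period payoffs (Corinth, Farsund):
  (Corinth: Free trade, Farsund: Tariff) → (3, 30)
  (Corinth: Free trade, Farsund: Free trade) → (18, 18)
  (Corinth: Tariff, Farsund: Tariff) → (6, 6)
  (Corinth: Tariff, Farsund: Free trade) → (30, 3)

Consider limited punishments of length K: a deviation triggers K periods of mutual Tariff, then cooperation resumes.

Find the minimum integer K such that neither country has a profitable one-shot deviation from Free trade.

No profitable deviation requires (18−6)(δ+…+δ^K) ≥ 30−18, i.e. δ+…+δ^K ≥ 1 ≈ 1.0000.
With δ = 4/5, the partial sums are K=1: 0.8000, K=2: 1.4400.
K = 2 is the first length at which the sum reaches 1.0000.

2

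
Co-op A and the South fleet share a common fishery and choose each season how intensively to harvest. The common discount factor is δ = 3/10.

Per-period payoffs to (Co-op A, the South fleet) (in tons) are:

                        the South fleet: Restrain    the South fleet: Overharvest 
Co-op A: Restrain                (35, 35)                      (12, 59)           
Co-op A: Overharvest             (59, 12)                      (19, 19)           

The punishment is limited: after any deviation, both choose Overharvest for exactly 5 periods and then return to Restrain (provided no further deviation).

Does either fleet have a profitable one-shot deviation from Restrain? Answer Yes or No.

Yes

A one-shot deviation gives 59 now, then 19 for 5 periods, then back to 35.
Gain from deviating: (59−35) today; loss: (35−19) in each of the next 5 periods.
No-deviation condition: (35−19)(δ+…+δ^5) ≥ 59−35, i.e. δ+…+δ^5 ≥ 3/2.
At δ = 3/10: δ+…+δ^5 = 0.4275 < 1.5000.
So cooperation is not sustainable.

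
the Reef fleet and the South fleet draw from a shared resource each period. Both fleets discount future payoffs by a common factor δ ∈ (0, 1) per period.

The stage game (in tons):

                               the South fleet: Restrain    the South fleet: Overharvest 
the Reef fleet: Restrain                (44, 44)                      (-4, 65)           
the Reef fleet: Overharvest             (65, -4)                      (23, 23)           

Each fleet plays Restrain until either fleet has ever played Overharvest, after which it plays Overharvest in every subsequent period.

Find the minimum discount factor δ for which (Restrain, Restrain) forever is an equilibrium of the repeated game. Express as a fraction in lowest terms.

Under grim trigger the critical discount factor is (T−C)/(T−P) with T = 65, C = 44, P = 23.
δ* = (65−44)/(65−23) = 21/42 = 1/2.

1/2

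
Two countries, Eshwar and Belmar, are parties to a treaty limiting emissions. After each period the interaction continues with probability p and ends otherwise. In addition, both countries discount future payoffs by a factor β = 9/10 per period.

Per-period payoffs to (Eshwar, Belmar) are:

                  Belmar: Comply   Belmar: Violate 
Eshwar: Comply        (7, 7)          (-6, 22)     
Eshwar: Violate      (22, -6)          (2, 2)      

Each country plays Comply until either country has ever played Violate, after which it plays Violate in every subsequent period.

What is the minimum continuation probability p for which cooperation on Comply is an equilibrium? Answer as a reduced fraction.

5/6

With continuation probability p and discount β, the effective per-period discount factor is βp.
Grim-trigger IC: βp ≥ (22−7)/(22−2) = 3/4.
So p ≥ (3/4)/(9/10) = 5/6.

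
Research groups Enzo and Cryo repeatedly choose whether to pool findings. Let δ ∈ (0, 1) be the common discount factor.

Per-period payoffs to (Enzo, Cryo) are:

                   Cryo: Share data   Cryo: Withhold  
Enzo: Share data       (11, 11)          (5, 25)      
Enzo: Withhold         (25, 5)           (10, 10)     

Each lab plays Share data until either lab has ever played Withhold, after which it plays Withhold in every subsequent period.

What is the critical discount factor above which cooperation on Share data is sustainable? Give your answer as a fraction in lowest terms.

Under grim trigger the critical discount factor is (T−C)/(T−P) with T = 25, C = 11, P = 10.
δ* = (25−11)/(25−10) = 14/15.

14/15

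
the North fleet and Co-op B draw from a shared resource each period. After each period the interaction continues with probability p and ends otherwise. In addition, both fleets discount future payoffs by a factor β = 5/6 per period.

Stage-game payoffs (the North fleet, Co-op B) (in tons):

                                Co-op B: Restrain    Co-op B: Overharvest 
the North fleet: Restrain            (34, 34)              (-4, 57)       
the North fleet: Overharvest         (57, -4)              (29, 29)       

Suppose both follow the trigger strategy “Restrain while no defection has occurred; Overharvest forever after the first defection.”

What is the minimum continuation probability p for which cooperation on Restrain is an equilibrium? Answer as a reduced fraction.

With continuation probability p and discount β, the effective per-period discount factor is βp.
Grim-trigger IC: βp ≥ (57−34)/(57−29) = 23/28.
So p ≥ (23/28)/(5/6) = 69/70.

69/70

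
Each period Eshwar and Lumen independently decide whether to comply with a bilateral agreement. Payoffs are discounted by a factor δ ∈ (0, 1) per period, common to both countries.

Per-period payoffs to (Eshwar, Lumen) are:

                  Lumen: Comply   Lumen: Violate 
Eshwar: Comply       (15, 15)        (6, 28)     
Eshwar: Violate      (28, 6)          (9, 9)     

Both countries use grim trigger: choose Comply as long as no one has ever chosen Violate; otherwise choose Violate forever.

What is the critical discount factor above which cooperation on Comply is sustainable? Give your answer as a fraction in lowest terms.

13/19

15/(1−δ) ≥ 28 + 9δ/(1−δ)
15 ≥ 28 − 19δ
δ ≥ 13/19.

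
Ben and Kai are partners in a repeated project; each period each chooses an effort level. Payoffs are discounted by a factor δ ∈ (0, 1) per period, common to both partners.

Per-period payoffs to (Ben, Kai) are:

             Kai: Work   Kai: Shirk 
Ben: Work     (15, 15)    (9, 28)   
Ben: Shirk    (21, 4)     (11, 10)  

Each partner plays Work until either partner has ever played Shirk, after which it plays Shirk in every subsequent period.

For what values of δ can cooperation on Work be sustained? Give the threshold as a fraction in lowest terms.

For Ben: deviation gain 21−15 = 6, per-period punishment loss 15−11 = 4. IC gives δ ≥ 6/10 = 3/5.
For Kai: gain 13, loss 5 per period, so δ ≥ 13/18.
The tighter constraint is Kai's, so cooperation needs δ ≥ 13/18.

13/18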